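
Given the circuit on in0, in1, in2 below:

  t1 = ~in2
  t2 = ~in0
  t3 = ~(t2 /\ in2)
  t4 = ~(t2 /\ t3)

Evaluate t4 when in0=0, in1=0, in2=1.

t2 = ~0 = 1
t3 = ~(1 /\ 1) = 0
t4 = ~(1 /\ 0) = 1

1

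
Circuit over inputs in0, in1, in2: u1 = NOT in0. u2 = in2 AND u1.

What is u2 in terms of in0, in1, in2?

in2 AND NOT in0

u1 = NOT in0
u2 = in2 AND u1 = in2 AND NOT in0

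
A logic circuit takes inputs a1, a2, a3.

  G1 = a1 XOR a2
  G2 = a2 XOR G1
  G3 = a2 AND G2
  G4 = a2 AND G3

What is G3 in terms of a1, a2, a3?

G1 = a1 XOR a2
G2 = a2 XOR G1 = a2 XOR (a1 XOR a2)
G3 = a2 AND G2 = a2 AND (a2 XOR (a1 XOR a2))

a2 AND (a2 XOR (a1 XOR a2))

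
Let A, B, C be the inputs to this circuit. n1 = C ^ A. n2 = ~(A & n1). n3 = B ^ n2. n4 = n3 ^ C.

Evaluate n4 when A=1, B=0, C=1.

0

n1 = 1 ^ 1 = 0
n2 = ~(1 & 0) = 1
n3 = 0 ^ 1 = 1
n4 = 1 ^ 1 = 0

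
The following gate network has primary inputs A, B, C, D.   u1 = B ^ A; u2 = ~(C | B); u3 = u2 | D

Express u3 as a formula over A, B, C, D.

(~(C | B)) | D

u2 = ~(C | B)
u3 = u2 | D = (~(C | B)) | D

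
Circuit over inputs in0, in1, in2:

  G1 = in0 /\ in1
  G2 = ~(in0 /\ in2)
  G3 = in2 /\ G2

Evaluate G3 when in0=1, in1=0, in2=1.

G2 = ~(1 /\ 1) = 0
G3 = 1 /\ 0 = 0

0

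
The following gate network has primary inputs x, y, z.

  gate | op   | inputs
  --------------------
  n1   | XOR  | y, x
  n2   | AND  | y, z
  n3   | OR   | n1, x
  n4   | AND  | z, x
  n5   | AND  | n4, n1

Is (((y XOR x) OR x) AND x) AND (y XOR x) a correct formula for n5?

n1 = y XOR x
n4 = z AND x
n5 = n4 AND n1 = (z AND x) AND (y XOR x)
At x=1, y=0, z=0: circuit gives 0, formula gives 1.

No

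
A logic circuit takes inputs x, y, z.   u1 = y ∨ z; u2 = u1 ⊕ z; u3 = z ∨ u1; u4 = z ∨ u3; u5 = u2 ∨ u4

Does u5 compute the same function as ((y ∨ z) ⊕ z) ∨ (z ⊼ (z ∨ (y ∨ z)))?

u1 = y ∨ z
u2 = u1 ⊕ z = (y ∨ z) ⊕ z
u3 = z ∨ u1 = z ∨ (y ∨ z)
u4 = z ∨ u3 = z ∨ (z ∨ (y ∨ z))
u5 = u2 ∨ u4 = ((y ∨ z) ⊕ z) ∨ (z ∨ (z ∨ (y ∨ z)))
At x=0, y=0, z=0: circuit gives 0, formula gives 1.

No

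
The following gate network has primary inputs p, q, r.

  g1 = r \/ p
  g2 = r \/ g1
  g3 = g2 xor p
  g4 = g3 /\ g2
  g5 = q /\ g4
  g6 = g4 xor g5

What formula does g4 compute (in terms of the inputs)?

((r \/ (r \/ p)) xor p) /\ (r \/ (r \/ p))

g1 = r \/ p
g2 = r \/ g1 = r \/ (r \/ p)
g3 = g2 xor p = (r \/ (r \/ p)) xor p
g4 = g3 /\ g2 = ((r \/ (r \/ p)) xor p) /\ (r \/ (r \/ p))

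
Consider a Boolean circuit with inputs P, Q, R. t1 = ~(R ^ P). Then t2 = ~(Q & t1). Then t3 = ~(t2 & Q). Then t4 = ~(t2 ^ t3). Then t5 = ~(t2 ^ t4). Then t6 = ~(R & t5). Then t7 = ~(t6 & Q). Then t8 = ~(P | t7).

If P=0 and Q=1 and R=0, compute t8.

1

t1 = ~(0 ^ 0) = 1
t2 = ~(1 & 1) = 0
t3 = ~(0 & 1) = 1
t4 = ~(0 ^ 1) = 0
t5 = ~(0 ^ 0) = 1
t6 = ~(0 & 1) = 1
t7 = ~(1 & 1) = 0
t8 = ~(0 | 0) = 1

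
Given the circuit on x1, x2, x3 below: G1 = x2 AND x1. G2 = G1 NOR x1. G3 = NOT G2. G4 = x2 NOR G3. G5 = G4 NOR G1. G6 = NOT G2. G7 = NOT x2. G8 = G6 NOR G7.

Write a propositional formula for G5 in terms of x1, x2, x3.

G1 = x2 AND x1
G2 = G1 NOR x1 = (x2 AND x1) NOR x1
G3 = NOT G2 = NOT ((x2 AND x1) NOR x1)
G4 = x2 NOR G3 = x2 NOR NOT ((x2 AND x1) NOR x1)
G5 = G4 NOR G1 = (x2 NOR NOT ((x2 AND x1) NOR x1)) NOR (x2 AND x1)

(x2 NOR NOT ((x2 AND x1) NOR x1)) NOR (x2 AND x1)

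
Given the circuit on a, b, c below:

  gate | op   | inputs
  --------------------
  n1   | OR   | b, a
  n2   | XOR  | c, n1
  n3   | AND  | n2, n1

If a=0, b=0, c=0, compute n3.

0

n1 = 0 OR 0 = 0
n2 = 0 XOR 0 = 0
n3 = 0 AND 0 = 0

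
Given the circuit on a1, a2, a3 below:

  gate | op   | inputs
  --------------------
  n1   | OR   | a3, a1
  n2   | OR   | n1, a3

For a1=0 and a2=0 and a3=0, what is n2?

0

n1 = 0 OR 0 = 0
n2 = 0 OR 0 = 0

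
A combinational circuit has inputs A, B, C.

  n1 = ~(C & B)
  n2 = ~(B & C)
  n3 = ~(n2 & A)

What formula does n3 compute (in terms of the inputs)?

~((~(B & C)) & A)

n2 = ~(B & C)
n3 = ~(n2 & A) = ~((~(B & C)) & A)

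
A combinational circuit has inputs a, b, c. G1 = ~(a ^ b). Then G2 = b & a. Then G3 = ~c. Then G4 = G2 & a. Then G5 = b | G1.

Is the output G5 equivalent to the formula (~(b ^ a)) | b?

Yes

G1 = ~(a ^ b)
G5 = b | G1 = b | (~(a ^ b))
At a=1, b=0, c=0: circuit gives 0, formula gives 0.
At a=0, b=0, c=0: circuit gives 1, formula gives 1.
Agrees on all 8 inputs.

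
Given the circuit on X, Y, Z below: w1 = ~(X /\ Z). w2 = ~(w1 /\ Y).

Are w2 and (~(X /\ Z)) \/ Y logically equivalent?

w1 = ~(X /\ Z)
w2 = ~(w1 /\ Y) = ~((~(X /\ Z)) /\ Y)
At X=0, Y=1, Z=0: circuit gives 0, formula gives 1.

No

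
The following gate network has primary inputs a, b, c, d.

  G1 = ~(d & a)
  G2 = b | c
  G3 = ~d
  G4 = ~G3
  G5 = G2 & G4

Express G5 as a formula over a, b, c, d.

G2 = b | c
G3 = ~d
G4 = ~G3 = ~~d
G5 = G2 & G4 = (b | c) & ~~d

(b | c) & ~~d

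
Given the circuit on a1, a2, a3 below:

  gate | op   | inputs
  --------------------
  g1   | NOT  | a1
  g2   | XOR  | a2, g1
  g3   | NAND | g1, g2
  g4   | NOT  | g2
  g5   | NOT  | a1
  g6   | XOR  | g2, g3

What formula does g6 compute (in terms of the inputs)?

(a2 XOR NOT a1) XOR (NOT a1 NAND (a2 XOR NOT a1))

g1 = NOT a1
g2 = a2 XOR g1 = a2 XOR NOT a1
g3 = g1 NAND g2 = NOT a1 NAND (a2 XOR NOT a1)
g6 = g2 XOR g3 = (a2 XOR NOT a1) XOR (NOT a1 NAND (a2 XOR NOT a1))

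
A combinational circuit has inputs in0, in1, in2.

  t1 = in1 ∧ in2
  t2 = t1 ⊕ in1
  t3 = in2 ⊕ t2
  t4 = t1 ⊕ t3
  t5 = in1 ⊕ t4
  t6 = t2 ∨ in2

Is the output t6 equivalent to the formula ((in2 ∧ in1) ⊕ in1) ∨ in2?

t1 = in1 ∧ in2
t2 = t1 ⊕ in1 = (in1 ∧ in2) ⊕ in1
t6 = t2 ∨ in2 = ((in1 ∧ in2) ⊕ in1) ∨ in2
At in0=0, in1=0, in2=0: circuit gives 0, formula gives 0.
At in0=0, in1=0, in2=1: circuit gives 1, formula gives 1.
Agrees on all 8 inputs.

Yes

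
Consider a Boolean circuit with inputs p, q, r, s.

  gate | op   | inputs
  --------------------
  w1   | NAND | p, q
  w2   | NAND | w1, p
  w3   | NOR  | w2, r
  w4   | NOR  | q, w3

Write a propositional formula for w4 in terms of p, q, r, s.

q NOR (((p NAND q) NAND p) NOR r)

w1 = p NAND q
w2 = w1 NAND p = (p NAND q) NAND p
w3 = w2 NOR r = ((p NAND q) NAND p) NOR r
w4 = q NOR w3 = q NOR (((p NAND q) NAND p) NOR r)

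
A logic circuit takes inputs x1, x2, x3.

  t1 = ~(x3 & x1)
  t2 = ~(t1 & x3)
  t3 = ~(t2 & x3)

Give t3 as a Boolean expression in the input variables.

t1 = ~(x3 & x1)
t2 = ~(t1 & x3) = ~((~(x3 & x1)) & x3)
t3 = ~(t2 & x3) = ~((~((~(x3 & x1)) & x3)) & x3)

~((~((~(x3 & x1)) & x3)) & x3)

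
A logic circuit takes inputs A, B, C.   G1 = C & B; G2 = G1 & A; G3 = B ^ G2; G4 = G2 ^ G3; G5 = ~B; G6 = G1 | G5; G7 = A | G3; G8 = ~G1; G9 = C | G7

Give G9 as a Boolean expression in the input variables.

C | (A | (B ^ ((C & B) & A)))

G1 = C & B
G2 = G1 & A = (C & B) & A
G3 = B ^ G2 = B ^ ((C & B) & A)
G7 = A | G3 = A | (B ^ ((C & B) & A))
G9 = C | G7 = C | (A | (B ^ ((C & B) & A)))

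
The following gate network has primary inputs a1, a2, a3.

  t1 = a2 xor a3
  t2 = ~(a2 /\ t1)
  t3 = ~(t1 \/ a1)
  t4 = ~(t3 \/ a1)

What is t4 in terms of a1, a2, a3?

~((~((a2 xor a3) \/ a1)) \/ a1)

t1 = a2 xor a3
t3 = ~(t1 \/ a1) = ~((a2 xor a3) \/ a1)
t4 = ~(t3 \/ a1) = ~((~((a2 xor a3) \/ a1)) \/ a1)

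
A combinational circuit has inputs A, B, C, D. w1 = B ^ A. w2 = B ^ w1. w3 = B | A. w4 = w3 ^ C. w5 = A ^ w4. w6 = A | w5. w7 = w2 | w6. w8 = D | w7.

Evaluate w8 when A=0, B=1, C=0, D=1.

w1 = 1 ^ 0 = 1
w2 = 1 ^ 1 = 0
w3 = 1 | 0 = 1
w4 = 1 ^ 0 = 1
w5 = 0 ^ 1 = 1
w6 = 0 | 1 = 1
w7 = 0 | 1 = 1
w8 = 1 | 1 = 1

1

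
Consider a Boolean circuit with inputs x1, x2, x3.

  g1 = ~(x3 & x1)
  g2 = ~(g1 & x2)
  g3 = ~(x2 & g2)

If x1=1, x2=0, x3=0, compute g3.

g1 = ~(0 & 1) = 1
g2 = ~(1 & 0) = 1
g3 = ~(0 & 1) = 1

1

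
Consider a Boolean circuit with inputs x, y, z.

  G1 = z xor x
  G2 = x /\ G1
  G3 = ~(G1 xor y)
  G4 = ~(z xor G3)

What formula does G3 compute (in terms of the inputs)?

G1 = z xor x
G3 = ~(G1 xor y) = ~((z xor x) xor y)

~((z xor x) xor y)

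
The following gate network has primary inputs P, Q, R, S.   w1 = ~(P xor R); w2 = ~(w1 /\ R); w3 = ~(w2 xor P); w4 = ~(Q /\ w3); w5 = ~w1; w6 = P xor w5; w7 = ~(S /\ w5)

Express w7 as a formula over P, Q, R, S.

w1 = ~(P xor R)
w5 = ~w1 = ~(~(P xor R))
w7 = ~(S /\ w5) = ~(S /\ ~(~(P xor R)))

~(S /\ ~(~(P xor R)))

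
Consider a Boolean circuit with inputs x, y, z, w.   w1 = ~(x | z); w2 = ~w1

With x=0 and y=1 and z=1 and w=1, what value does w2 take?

1

w1 = ~(0 | 1) = 0
w2 = ~0 = 1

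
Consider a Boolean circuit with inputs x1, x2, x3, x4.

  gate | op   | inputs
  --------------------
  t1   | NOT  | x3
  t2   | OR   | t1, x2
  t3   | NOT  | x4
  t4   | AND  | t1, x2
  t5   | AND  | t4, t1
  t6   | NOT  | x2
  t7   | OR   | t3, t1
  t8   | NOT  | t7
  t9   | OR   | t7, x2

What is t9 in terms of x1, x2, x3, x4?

(NOT x4 OR NOT x3) OR x2

t1 = NOT x3
t3 = NOT x4
t7 = t3 OR t1 = NOT x4 OR NOT x3
t9 = t7 OR x2 = (NOT x4 OR NOT x3) OR x2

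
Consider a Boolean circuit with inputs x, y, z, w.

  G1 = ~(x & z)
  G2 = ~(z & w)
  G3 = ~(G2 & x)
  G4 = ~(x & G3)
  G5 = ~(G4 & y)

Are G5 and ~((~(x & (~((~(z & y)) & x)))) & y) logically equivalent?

G2 = ~(z & w)
G3 = ~(G2 & x) = ~((~(z & w)) & x)
G4 = ~(x & G3) = ~(x & (~((~(z & w)) & x)))
G5 = ~(G4 & y) = ~((~(x & (~((~(z & w)) & x)))) & y)
At x=1, y=1, z=1, w=0: circuit gives 0, formula gives 1.

No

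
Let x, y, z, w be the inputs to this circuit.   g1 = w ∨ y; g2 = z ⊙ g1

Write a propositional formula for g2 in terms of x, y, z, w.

g1 = w ∨ y
g2 = z ⊙ g1 = z ⊙ (w ∨ y)

z ⊙ (w ∨ y)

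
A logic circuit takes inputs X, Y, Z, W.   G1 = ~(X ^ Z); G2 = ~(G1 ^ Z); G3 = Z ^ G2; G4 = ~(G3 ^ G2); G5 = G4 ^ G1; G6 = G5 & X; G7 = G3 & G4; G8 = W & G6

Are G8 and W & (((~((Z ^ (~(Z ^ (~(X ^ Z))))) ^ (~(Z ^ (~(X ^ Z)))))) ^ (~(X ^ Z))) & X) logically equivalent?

G1 = ~(X ^ Z)
G2 = ~(G1 ^ Z) = ~((~(X ^ Z)) ^ Z)
G3 = Z ^ G2 = Z ^ (~((~(X ^ Z)) ^ Z))
G4 = ~(G3 ^ G2) = ~((Z ^ (~((~(X ^ Z)) ^ Z))) ^ (~((~(X ^ Z)) ^ Z)))
G5 = G4 ^ G1 = (~((Z ^ (~((~(X ^ Z)) ^ Z))) ^ (~((~(X ^ Z)) ^ Z)))) ^ (~(X ^ Z))
G6 = G5 & X = ((~((Z ^ (~((~(X ^ Z)) ^ Z))) ^ (~((~(X ^ Z)) ^ Z)))) ^ (~(X ^ Z))) & X
G8 = W & G6 = W & (((~((Z ^ (~((~(X ^ Z)) ^ Z))) ^ (~((~(X ^ Z)) ^ Z)))) ^ (~(X ^ Z))) & X)
At X=0, Y=0, Z=0, W=0: circuit gives 0, formula gives 0.
At X=1, Y=0, Z=0, W=1: circuit gives 1, formula gives 1.
Agrees on all 16 inputs.

Yes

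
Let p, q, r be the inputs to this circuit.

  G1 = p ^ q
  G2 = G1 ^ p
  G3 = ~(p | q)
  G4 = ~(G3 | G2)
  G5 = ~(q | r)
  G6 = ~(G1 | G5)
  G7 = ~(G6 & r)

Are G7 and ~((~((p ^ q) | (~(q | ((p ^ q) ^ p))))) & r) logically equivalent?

G1 = p ^ q
G5 = ~(q | r)
G6 = ~(G1 | G5) = ~((p ^ q) | (~(q | r)))
G7 = ~(G6 & r) = ~((~((p ^ q) | (~(q | r)))) & r)
At p=0, q=0, r=1: circuit gives 0, formula gives 1.

No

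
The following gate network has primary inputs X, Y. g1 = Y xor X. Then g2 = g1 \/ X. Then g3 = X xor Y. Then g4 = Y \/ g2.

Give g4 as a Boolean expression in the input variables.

Y \/ ((Y xor X) \/ X)

g1 = Y xor X
g2 = g1 \/ X = (Y xor X) \/ X
g4 = Y \/ g2 = Y \/ ((Y xor X) \/ X)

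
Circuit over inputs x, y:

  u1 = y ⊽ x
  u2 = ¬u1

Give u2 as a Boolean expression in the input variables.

¬(y ⊽ x)

u1 = y ⊽ x
u2 = ¬u1 = ¬(y ⊽ x)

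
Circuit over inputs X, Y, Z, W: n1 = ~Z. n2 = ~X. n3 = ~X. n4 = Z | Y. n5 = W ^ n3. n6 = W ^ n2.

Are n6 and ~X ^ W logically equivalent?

n2 = ~X
n6 = W ^ n2 = W ^ ~X
At X=0, Y=0, Z=0, W=1: circuit gives 0, formula gives 0.
At X=0, Y=0, Z=0, W=0: circuit gives 1, formula gives 1.
Agrees on all 16 inputs.

Yes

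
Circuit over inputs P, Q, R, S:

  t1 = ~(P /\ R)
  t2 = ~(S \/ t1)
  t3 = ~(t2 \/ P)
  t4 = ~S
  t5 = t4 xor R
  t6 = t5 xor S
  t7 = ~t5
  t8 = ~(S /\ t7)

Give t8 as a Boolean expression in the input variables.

~(S /\ ~(~S xor R))

t4 = ~S
t5 = t4 xor R = ~S xor R
t7 = ~t5 = ~(~S xor R)
t8 = ~(S /\ t7) = ~(S /\ ~(~S xor R))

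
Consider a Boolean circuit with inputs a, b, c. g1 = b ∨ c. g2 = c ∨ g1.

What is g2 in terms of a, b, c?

g1 = b ∨ c
g2 = c ∨ g1 = c ∨ (b ∨ c)

c ∨ (b ∨ c)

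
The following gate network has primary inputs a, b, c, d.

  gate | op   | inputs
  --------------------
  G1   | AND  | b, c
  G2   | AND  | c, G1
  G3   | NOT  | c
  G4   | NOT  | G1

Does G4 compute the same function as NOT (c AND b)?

G1 = b AND c
G4 = NOT G1 = NOT (b AND c)
At a=0, b=1, c=1, d=0: circuit gives 0, formula gives 0.
At a=0, b=0, c=0, d=0: circuit gives 1, formula gives 1.
Agrees on all 16 inputs.

Yes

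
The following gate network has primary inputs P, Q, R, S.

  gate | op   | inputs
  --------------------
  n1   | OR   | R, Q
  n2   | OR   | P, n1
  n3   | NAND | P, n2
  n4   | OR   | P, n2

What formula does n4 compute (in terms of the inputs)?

P OR (P OR (R OR Q))

n1 = R OR Q
n2 = P OR n1 = P OR (R OR Q)
n4 = P OR n2 = P OR (P OR (R OR Q))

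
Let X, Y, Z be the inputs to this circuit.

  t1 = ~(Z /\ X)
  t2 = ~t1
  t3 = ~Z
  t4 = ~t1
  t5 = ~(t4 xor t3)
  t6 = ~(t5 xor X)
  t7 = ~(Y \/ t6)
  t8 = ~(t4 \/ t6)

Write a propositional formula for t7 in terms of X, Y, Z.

~(Y \/ (~((~(~(~(Z /\ X)) xor ~Z)) xor X)))

t1 = ~(Z /\ X)
t3 = ~Z
t4 = ~t1 = ~(~(Z /\ X))
t5 = ~(t4 xor t3) = ~(~(~(Z /\ X)) xor ~Z)
t6 = ~(t5 xor X) = ~((~(~(~(Z /\ X)) xor ~Z)) xor X)
t7 = ~(Y \/ t6) = ~(Y \/ (~((~(~(~(Z /\ X)) xor ~Z)) xor X)))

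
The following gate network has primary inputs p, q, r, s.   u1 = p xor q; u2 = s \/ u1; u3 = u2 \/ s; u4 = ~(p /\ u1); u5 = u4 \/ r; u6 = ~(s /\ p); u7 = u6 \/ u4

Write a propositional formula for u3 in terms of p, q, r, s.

(s \/ (p xor q)) \/ s

u1 = p xor q
u2 = s \/ u1 = s \/ (p xor q)
u3 = u2 \/ s = (s \/ (p xor q)) \/ s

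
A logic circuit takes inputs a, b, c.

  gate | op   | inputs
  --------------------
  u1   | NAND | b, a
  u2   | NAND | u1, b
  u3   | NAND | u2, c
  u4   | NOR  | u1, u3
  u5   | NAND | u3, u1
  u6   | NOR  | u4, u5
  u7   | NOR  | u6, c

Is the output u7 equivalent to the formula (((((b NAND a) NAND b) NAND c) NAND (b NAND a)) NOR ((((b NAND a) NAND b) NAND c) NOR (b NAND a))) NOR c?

Yes

u1 = b NAND a
u2 = u1 NAND b = (b NAND a) NAND b
u3 = u2 NAND c = ((b NAND a) NAND b) NAND c
u4 = u1 NOR u3 = (b NAND a) NOR (((b NAND a) NAND b) NAND c)
u5 = u3 NAND u1 = (((b NAND a) NAND b) NAND c) NAND (b NAND a)
u6 = u4 NOR u5 = ((b NAND a) NOR (((b NAND a) NAND b) NAND c)) NOR ((((b NAND a) NAND b) NAND c) NAND (b NAND a))
u7 = u6 NOR c = (((b NAND a) NOR (((b NAND a) NAND b) NAND c)) NOR ((((b NAND a) NAND b) NAND c) NAND (b NAND a))) NOR c
At a=0, b=0, c=0: circuit gives 0, formula gives 0.
At a=1, b=1, c=0: circuit gives 1, formula gives 1.
Agrees on all 8 inputs.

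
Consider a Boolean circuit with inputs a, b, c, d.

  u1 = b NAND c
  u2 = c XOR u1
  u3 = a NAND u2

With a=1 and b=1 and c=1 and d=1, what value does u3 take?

u1 = 1 NAND 1 = 0
u2 = 1 XOR 0 = 1
u3 = 1 NAND 1 = 0

0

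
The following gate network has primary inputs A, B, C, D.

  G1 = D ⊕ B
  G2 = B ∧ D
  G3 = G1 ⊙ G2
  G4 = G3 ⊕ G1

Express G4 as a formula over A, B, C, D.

((D ⊕ B) ⊙ (B ∧ D)) ⊕ (D ⊕ B)

G1 = D ⊕ B
G2 = B ∧ D
G3 = G1 ⊙ G2 = (D ⊕ B) ⊙ (B ∧ D)
G4 = G3 ⊕ G1 = ((D ⊕ B) ⊙ (B ∧ D)) ⊕ (D ⊕ B)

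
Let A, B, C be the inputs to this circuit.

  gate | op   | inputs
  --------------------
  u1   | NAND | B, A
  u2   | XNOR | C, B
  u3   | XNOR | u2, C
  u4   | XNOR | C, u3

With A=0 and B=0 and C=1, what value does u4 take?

0

u2 = 1 XNOR 0 = 0
u3 = 0 XNOR 1 = 0
u4 = 1 XNOR 0 = 0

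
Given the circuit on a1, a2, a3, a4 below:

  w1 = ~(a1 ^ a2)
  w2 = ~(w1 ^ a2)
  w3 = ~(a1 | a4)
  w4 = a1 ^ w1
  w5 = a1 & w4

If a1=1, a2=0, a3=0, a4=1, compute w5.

w1 = ~(1 ^ 0) = 0
w4 = 1 ^ 0 = 1
w5 = 1 & 1 = 1

1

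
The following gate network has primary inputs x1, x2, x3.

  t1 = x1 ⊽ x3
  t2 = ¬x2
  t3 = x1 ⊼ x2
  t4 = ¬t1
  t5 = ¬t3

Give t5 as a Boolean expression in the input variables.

t3 = x1 ⊼ x2
t5 = ¬t3 = ¬(x1 ⊼ x2)

¬(x1 ⊼ x2)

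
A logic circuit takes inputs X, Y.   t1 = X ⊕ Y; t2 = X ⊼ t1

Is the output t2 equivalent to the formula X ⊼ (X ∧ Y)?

No

t1 = X ⊕ Y
t2 = X ⊼ t1 = X ⊼ (X ⊕ Y)
At X=1, Y=0: circuit gives 0, formula gives 1.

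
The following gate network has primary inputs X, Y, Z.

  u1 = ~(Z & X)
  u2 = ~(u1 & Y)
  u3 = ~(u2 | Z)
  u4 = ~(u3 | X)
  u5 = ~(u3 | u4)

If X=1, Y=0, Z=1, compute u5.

1

u1 = ~(1 & 1) = 0
u2 = ~(0 & 0) = 1
u3 = ~(1 | 1) = 0
u4 = ~(0 | 1) = 0
u5 = ~(0 | 0) = 1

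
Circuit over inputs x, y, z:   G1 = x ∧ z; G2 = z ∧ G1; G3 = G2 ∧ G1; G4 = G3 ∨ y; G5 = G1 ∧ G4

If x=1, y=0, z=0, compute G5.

G1 = 1 ∧ 0 = 0
G2 = 0 ∧ 0 = 0
G3 = 0 ∧ 0 = 0
G4 = 0 ∨ 0 = 0
G5 = 0 ∧ 0 = 0

0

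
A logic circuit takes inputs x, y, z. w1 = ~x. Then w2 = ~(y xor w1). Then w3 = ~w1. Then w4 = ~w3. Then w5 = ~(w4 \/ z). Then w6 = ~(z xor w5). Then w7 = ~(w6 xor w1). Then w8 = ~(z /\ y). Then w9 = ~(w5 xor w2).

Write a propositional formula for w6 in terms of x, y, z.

~(z xor (~(~~~x \/ z)))

w1 = ~x
w3 = ~w1 = ~~x
w4 = ~w3 = ~~~x
w5 = ~(w4 \/ z) = ~(~~~x \/ z)
w6 = ~(z xor w5) = ~(z xor (~(~~~x \/ z)))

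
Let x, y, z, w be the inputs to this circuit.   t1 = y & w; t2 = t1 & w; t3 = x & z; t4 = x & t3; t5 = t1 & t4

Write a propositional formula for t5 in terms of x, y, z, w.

(y & w) & (x & (x & z))

t1 = y & w
t3 = x & z
t4 = x & t3 = x & (x & z)
t5 = t1 & t4 = (y & w) & (x & (x & z))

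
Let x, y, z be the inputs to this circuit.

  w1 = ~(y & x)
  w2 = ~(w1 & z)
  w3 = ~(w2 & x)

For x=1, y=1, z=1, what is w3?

0

w1 = ~(1 & 1) = 0
w2 = ~(0 & 1) = 1
w3 = ~(1 & 1) = 0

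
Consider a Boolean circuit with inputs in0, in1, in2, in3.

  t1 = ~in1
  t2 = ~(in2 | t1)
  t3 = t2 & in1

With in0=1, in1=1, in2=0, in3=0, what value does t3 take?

1

t1 = ~1 = 0
t2 = ~(0 | 0) = 1
t3 = 1 & 1 = 1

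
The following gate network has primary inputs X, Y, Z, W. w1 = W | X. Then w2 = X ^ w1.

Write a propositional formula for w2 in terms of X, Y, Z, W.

X ^ (W | X)

w1 = W | X
w2 = X ^ w1 = X ^ (W | X)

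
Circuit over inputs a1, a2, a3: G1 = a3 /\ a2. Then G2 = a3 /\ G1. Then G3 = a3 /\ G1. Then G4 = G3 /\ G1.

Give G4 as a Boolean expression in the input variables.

G1 = a3 /\ a2
G3 = a3 /\ G1 = a3 /\ (a3 /\ a2)
G4 = G3 /\ G1 = (a3 /\ (a3 /\ a2)) /\ (a3 /\ a2)

(a3 /\ (a3 /\ a2)) /\ (a3 /\ a2)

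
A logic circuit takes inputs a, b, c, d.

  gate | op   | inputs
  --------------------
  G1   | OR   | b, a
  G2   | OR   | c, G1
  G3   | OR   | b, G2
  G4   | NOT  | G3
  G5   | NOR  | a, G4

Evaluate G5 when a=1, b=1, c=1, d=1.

0

G1 = 1 OR 1 = 1
G2 = 1 OR 1 = 1
G3 = 1 OR 1 = 1
G4 = NOT 1 = 0
G5 = 1 NOR 0 = 0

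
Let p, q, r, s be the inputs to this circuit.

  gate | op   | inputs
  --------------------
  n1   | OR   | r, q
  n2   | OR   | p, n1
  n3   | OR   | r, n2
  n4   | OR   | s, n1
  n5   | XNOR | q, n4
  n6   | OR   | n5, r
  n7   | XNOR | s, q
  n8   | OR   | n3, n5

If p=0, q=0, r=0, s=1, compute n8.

n1 = 0 OR 0 = 0
n2 = 0 OR 0 = 0
n3 = 0 OR 0 = 0
n4 = 1 OR 0 = 1
n5 = 0 XNOR 1 = 0
n8 = 0 OR 0 = 0

0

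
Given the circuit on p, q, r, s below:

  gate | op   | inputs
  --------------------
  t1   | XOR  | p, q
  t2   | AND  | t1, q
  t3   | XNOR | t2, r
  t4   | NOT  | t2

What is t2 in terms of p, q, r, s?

(p XOR q) AND q

t1 = p XOR q
t2 = t1 AND q = (p XOR q) AND q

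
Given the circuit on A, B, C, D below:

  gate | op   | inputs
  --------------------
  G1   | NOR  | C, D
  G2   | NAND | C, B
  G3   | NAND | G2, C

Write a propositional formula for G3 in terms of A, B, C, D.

G2 = C NAND B
G3 = G2 NAND C = (C NAND B) NAND C

(C NAND B) NAND C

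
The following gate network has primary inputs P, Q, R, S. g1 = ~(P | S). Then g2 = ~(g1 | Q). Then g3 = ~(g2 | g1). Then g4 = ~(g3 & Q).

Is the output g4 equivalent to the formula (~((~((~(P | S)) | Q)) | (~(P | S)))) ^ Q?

No

g1 = ~(P | S)
g2 = ~(g1 | Q) = ~((~(P | S)) | Q)
g3 = ~(g2 | g1) = ~((~((~(P | S)) | Q)) | (~(P | S)))
g4 = ~(g3 & Q) = ~((~((~((~(P | S)) | Q)) | (~(P | S)))) & Q)
At P=0, Q=0, R=0, S=0: circuit gives 1, formula gives 0.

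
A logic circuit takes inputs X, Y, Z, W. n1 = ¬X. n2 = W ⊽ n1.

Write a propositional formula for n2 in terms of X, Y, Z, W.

n1 = ¬X
n2 = W ⊽ n1 = W ⊽ ¬X

W ⊽ ¬X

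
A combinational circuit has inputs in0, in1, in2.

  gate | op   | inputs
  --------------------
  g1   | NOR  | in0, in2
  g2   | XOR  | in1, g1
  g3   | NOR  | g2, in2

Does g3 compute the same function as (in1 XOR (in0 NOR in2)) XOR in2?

g1 = in0 NOR in2
g2 = in1 XOR g1 = in1 XOR (in0 NOR in2)
g3 = g2 NOR in2 = (in1 XOR (in0 NOR in2)) NOR in2
At in0=0, in1=0, in2=0: circuit gives 0, formula gives 1.

No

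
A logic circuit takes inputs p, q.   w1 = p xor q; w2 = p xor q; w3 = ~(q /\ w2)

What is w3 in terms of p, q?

~(q /\ (p xor q))

w2 = p xor q
w3 = ~(q /\ w2) = ~(q /\ (p xor q))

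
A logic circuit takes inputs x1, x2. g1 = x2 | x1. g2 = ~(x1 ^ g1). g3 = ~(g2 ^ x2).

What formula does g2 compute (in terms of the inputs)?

g1 = x2 | x1
g2 = ~(x1 ^ g1) = ~(x1 ^ (x2 | x1))

~(x1 ^ (x2 | x1))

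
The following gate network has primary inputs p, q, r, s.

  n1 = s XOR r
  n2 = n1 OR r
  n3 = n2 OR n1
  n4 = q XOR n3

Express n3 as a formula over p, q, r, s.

((s XOR r) OR r) OR (s XOR r)

n1 = s XOR r
n2 = n1 OR r = (s XOR r) OR r
n3 = n2 OR n1 = ((s XOR r) OR r) OR (s XOR r)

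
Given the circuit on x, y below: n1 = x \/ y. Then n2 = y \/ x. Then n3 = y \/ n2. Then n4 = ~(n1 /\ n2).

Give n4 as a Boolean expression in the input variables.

n1 = x \/ y
n2 = y \/ x
n4 = ~(n1 /\ n2) = ~((x \/ y) /\ (y \/ x))

~((x \/ y) /\ (y \/ x))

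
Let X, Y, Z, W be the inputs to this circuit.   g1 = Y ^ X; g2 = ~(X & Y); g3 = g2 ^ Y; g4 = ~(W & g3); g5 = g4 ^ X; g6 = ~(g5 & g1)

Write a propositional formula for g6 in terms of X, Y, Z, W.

~(((~(W & ((~(X & Y)) ^ Y))) ^ X) & (Y ^ X))

g1 = Y ^ X
g2 = ~(X & Y)
g3 = g2 ^ Y = (~(X & Y)) ^ Y
g4 = ~(W & g3) = ~(W & ((~(X & Y)) ^ Y))
g5 = g4 ^ X = (~(W & ((~(X & Y)) ^ Y))) ^ X
g6 = ~(g5 & g1) = ~(((~(W & ((~(X & Y)) ^ Y))) ^ X) & (Y ^ X))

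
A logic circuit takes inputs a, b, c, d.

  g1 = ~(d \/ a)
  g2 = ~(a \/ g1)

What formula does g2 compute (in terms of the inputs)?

g1 = ~(d \/ a)
g2 = ~(a \/ g1) = ~(a \/ (~(d \/ a)))

~(a \/ (~(d \/ a)))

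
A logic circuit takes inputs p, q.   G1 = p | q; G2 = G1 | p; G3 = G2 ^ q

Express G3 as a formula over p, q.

((p | q) | p) ^ q

G1 = p | q
G2 = G1 | p = (p | q) | p
G3 = G2 ^ q = ((p | q) | p) ^ q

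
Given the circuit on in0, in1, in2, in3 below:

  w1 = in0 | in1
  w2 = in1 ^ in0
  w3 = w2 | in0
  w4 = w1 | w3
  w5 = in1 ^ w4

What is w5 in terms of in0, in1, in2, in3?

in1 ^ ((in0 | in1) | ((in1 ^ in0) | in0))

w1 = in0 | in1
w2 = in1 ^ in0
w3 = w2 | in0 = (in1 ^ in0) | in0
w4 = w1 | w3 = (in0 | in1) | ((in1 ^ in0) | in0)
w5 = in1 ^ w4 = in1 ^ ((in0 | in1) | ((in1 ^ in0) | in0))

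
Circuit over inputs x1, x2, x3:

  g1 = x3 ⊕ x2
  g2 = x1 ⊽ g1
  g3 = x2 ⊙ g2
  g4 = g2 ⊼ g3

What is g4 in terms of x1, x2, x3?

g1 = x3 ⊕ x2
g2 = x1 ⊽ g1 = x1 ⊽ (x3 ⊕ x2)
g3 = x2 ⊙ g2 = x2 ⊙ (x1 ⊽ (x3 ⊕ x2))
g4 = g2 ⊼ g3 = (x1 ⊽ (x3 ⊕ x2)) ⊼ (x2 ⊙ (x1 ⊽ (x3 ⊕ x2)))

(x1 ⊽ (x3 ⊕ x2)) ⊼ (x2 ⊙ (x1 ⊽ (x3 ⊕ x2)))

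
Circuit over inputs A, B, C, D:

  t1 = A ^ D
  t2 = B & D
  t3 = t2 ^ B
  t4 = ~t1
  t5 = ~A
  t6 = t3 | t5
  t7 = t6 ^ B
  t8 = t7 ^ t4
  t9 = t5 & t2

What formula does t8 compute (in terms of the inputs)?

((((B & D) ^ B) | ~A) ^ B) ^ ~(A ^ D)

t1 = A ^ D
t2 = B & D
t3 = t2 ^ B = (B & D) ^ B
t4 = ~t1 = ~(A ^ D)
t5 = ~A
t6 = t3 | t5 = ((B & D) ^ B) | ~A
t7 = t6 ^ B = (((B & D) ^ B) | ~A) ^ B
t8 = t7 ^ t4 = ((((B & D) ^ B) | ~A) ^ B) ^ ~(A ^ D)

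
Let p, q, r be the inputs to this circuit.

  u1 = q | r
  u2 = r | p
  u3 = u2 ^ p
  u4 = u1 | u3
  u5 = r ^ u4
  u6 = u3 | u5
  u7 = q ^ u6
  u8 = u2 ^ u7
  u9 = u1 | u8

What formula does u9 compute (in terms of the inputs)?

u1 = q | r
u2 = r | p
u3 = u2 ^ p = (r | p) ^ p
u4 = u1 | u3 = (q | r) | ((r | p) ^ p)
u5 = r ^ u4 = r ^ ((q | r) | ((r | p) ^ p))
u6 = u3 | u5 = ((r | p) ^ p) | (r ^ ((q | r) | ((r | p) ^ p)))
u7 = q ^ u6 = q ^ (((r | p) ^ p) | (r ^ ((q | r) | ((r | p) ^ p))))
u8 = u2 ^ u7 = (r | p) ^ (q ^ (((r | p) ^ p) | (r ^ ((q | r) | ((r | p) ^ p)))))
u9 = u1 | u8 = (q | r) | ((r | p) ^ (q ^ (((r | p) ^ p) | (r ^ ((q | r) | ((r | p) ^ p))))))

(q | r) | ((r | p) ^ (q ^ (((r | p) ^ p) | (r ^ ((q | r) | ((r | p) ^ p))))))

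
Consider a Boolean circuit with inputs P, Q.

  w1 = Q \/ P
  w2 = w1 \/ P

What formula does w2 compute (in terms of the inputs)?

w1 = Q \/ P
w2 = w1 \/ P = (Q \/ P) \/ P

(Q \/ P) \/ P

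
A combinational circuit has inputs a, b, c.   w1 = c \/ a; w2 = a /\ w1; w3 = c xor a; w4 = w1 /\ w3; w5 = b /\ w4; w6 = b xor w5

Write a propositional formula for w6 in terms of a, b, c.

w1 = c \/ a
w3 = c xor a
w4 = w1 /\ w3 = (c \/ a) /\ (c xor a)
w5 = b /\ w4 = b /\ ((c \/ a) /\ (c xor a))
w6 = b xor w5 = b xor (b /\ ((c \/ a) /\ (c xor a)))

b xor (b /\ ((c \/ a) /\ (c xor a)))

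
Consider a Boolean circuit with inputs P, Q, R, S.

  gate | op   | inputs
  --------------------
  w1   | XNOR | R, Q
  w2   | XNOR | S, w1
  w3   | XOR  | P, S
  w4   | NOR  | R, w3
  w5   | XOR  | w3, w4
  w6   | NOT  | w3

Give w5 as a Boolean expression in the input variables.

w3 = P XOR S
w4 = R NOR w3 = R NOR (P XOR S)
w5 = w3 XOR w4 = (P XOR S) XOR (R NOR (P XOR S))

(P XOR S) XOR (R NOR (P XOR S))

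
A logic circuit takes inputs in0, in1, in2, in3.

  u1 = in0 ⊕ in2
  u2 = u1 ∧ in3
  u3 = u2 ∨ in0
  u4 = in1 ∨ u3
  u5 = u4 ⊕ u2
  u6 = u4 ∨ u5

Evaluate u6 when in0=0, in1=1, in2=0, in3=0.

u1 = 0 ⊕ 0 = 0
u2 = 0 ∧ 0 = 0
u3 = 0 ∨ 0 = 0
u4 = 1 ∨ 0 = 1
u5 = 1 ⊕ 0 = 1
u6 = 1 ∨ 1 = 1

1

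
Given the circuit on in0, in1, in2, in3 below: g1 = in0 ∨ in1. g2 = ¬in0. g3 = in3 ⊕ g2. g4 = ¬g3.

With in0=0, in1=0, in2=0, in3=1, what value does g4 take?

1

g2 = ¬0 = 1
g3 = 1 ⊕ 1 = 0
g4 = ¬0 = 1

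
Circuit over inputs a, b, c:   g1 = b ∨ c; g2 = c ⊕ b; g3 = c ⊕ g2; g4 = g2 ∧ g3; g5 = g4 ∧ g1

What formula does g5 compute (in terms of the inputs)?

g1 = b ∨ c
g2 = c ⊕ b
g3 = c ⊕ g2 = c ⊕ (c ⊕ b)
g4 = g2 ∧ g3 = (c ⊕ b) ∧ (c ⊕ (c ⊕ b))
g5 = g4 ∧ g1 = ((c ⊕ b) ∧ (c ⊕ (c ⊕ b))) ∧ (b ∨ c)

((c ⊕ b) ∧ (c ⊕ (c ⊕ b))) ∧ (b ∨ c)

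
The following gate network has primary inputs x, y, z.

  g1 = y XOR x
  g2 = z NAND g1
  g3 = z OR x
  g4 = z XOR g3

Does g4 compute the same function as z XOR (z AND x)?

No

g3 = z OR x
g4 = z XOR g3 = z XOR (z OR x)
At x=0, y=0, z=1: circuit gives 0, formula gives 1.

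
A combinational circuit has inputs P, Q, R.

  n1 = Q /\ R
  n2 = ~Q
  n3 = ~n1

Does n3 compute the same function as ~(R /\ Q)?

Yes

n1 = Q /\ R
n3 = ~n1 = ~(Q /\ R)
At P=0, Q=1, R=1: circuit gives 0, formula gives 0.
At P=0, Q=0, R=0: circuit gives 1, formula gives 1.
Agrees on all 8 inputs.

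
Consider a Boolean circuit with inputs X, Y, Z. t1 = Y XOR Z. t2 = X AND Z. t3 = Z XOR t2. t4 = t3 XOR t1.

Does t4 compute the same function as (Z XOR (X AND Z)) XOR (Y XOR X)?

No

t1 = Y XOR Z
t2 = X AND Z
t3 = Z XOR t2 = Z XOR (X AND Z)
t4 = t3 XOR t1 = (Z XOR (X AND Z)) XOR (Y XOR Z)
At X=0, Y=0, Z=1: circuit gives 0, formula gives 1.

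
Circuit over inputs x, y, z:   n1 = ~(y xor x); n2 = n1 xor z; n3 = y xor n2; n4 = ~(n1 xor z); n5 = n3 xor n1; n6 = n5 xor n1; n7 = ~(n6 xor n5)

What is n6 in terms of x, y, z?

n1 = ~(y xor x)
n2 = n1 xor z = (~(y xor x)) xor z
n3 = y xor n2 = y xor ((~(y xor x)) xor z)
n5 = n3 xor n1 = (y xor ((~(y xor x)) xor z)) xor (~(y xor x))
n6 = n5 xor n1 = ((y xor ((~(y xor x)) xor z)) xor (~(y xor x))) xor (~(y xor x))

((y xor ((~(y xor x)) xor z)) xor (~(y xor x))) xor (~(y xor x))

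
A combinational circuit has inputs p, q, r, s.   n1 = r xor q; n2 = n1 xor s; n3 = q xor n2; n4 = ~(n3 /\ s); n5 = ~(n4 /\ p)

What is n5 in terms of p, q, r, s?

~((~((q xor ((r xor q) xor s)) /\ s)) /\ p)

n1 = r xor q
n2 = n1 xor s = (r xor q) xor s
n3 = q xor n2 = q xor ((r xor q) xor s)
n4 = ~(n3 /\ s) = ~((q xor ((r xor q) xor s)) /\ s)
n5 = ~(n4 /\ p) = ~((~((q xor ((r xor q) xor s)) /\ s)) /\ p)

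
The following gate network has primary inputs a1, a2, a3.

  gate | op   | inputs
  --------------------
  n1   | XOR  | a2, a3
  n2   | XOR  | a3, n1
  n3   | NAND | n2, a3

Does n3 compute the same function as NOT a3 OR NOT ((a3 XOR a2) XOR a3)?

n1 = a2 XOR a3
n2 = a3 XOR n1 = a3 XOR (a2 XOR a3)
n3 = n2 NAND a3 = (a3 XOR (a2 XOR a3)) NAND a3
At a1=0, a2=1, a3=1: circuit gives 0, formula gives 0.
At a1=0, a2=0, a3=0: circuit gives 1, formula gives 1.
Agrees on all 8 inputs.

Yes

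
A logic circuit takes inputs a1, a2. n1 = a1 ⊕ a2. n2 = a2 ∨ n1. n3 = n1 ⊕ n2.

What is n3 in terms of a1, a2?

(a1 ⊕ a2) ⊕ (a2 ∨ (a1 ⊕ a2))

n1 = a1 ⊕ a2
n2 = a2 ∨ n1 = a2 ∨ (a1 ⊕ a2)
n3 = n1 ⊕ n2 = (a1 ⊕ a2) ⊕ (a2 ∨ (a1 ⊕ a2))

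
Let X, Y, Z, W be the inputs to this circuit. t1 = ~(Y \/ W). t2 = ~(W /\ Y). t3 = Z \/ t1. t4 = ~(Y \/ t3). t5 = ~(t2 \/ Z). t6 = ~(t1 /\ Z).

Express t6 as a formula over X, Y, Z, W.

t1 = ~(Y \/ W)
t6 = ~(t1 /\ Z) = ~((~(Y \/ W)) /\ Z)

~((~(Y \/ W)) /\ Z)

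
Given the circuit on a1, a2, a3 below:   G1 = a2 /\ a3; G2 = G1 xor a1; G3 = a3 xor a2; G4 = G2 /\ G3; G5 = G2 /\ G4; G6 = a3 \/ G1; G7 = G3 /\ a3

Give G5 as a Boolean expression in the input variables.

((a2 /\ a3) xor a1) /\ (((a2 /\ a3) xor a1) /\ (a3 xor a2))

G1 = a2 /\ a3
G2 = G1 xor a1 = (a2 /\ a3) xor a1
G3 = a3 xor a2
G4 = G2 /\ G3 = ((a2 /\ a3) xor a1) /\ (a3 xor a2)
G5 = G2 /\ G4 = ((a2 /\ a3) xor a1) /\ (((a2 /\ a3) xor a1) /\ (a3 xor a2))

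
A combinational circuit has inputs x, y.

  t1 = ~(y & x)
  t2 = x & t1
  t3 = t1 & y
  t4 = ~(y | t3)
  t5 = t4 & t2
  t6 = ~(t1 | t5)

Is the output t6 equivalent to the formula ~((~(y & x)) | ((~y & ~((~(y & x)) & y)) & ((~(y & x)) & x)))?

t1 = ~(y & x)
t2 = x & t1 = x & (~(y & x))
t3 = t1 & y = (~(y & x)) & y
t4 = ~(y | t3) = ~(y | ((~(y & x)) & y))
t5 = t4 & t2 = (~(y | ((~(y & x)) & y))) & (x & (~(y & x)))
t6 = ~(t1 | t5) = ~((~(y & x)) | ((~(y | ((~(y & x)) & y))) & (x & (~(y & x)))))
At x=0, y=0: circuit gives 0, formula gives 0.
At x=1, y=1: circuit gives 1, formula gives 1.
Agrees on all 4 inputs.

Yes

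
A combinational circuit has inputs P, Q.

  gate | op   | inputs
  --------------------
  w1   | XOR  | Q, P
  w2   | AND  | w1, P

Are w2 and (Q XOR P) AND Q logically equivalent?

w1 = Q XOR P
w2 = w1 AND P = (Q XOR P) AND P
At P=0, Q=1: circuit gives 0, formula gives 1.

No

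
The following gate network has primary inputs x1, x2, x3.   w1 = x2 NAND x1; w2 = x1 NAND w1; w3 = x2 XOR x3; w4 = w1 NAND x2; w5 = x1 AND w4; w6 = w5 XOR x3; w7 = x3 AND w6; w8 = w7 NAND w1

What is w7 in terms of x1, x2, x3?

x3 AND ((x1 AND ((x2 NAND x1) NAND x2)) XOR x3)

w1 = x2 NAND x1
w4 = w1 NAND x2 = (x2 NAND x1) NAND x2
w5 = x1 AND w4 = x1 AND ((x2 NAND x1) NAND x2)
w6 = w5 XOR x3 = (x1 AND ((x2 NAND x1) NAND x2)) XOR x3
w7 = x3 AND w6 = x3 AND ((x1 AND ((x2 NAND x1) NAND x2)) XOR x3)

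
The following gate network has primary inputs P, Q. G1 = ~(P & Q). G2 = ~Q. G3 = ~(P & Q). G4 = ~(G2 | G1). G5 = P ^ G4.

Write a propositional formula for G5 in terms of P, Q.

G1 = ~(P & Q)
G2 = ~Q
G4 = ~(G2 | G1) = ~(~Q | (~(P & Q)))
G5 = P ^ G4 = P ^ (~(~Q | (~(P & Q))))

P ^ (~(~Q | (~(P & Q))))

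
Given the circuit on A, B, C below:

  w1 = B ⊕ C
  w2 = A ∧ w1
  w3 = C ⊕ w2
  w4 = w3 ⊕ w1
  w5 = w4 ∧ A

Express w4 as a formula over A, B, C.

w1 = B ⊕ C
w2 = A ∧ w1 = A ∧ (B ⊕ C)
w3 = C ⊕ w2 = C ⊕ (A ∧ (B ⊕ C))
w4 = w3 ⊕ w1 = (C ⊕ (A ∧ (B ⊕ C))) ⊕ (B ⊕ C)

(C ⊕ (A ∧ (B ⊕ C))) ⊕ (B ⊕ C)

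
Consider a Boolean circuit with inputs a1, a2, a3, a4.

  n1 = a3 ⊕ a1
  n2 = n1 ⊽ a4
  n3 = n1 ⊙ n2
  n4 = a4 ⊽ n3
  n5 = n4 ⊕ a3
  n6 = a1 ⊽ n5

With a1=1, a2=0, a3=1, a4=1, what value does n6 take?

n1 = 1 ⊕ 1 = 0
n2 = 0 ⊽ 1 = 0
n3 = 0 ⊙ 0 = 1
n4 = 1 ⊽ 1 = 0
n5 = 0 ⊕ 1 = 1
n6 = 1 ⊽ 1 = 0

0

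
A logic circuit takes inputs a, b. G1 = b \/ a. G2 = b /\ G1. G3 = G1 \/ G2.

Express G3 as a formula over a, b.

G1 = b \/ a
G2 = b /\ G1 = b /\ (b \/ a)
G3 = G1 \/ G2 = (b \/ a) \/ (b /\ (b \/ a))

(b \/ a) \/ (b /\ (b \/ a))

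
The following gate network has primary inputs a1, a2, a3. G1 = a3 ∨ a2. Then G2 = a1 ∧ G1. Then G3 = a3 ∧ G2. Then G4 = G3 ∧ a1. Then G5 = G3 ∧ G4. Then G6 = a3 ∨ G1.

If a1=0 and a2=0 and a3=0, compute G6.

G1 = 0 ∨ 0 = 0
G6 = 0 ∨ 0 = 0

0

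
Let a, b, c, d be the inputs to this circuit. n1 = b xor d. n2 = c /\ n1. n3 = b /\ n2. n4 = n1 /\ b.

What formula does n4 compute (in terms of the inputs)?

(b xor d) /\ b

n1 = b xor d
n4 = n1 /\ b = (b xor d) /\ b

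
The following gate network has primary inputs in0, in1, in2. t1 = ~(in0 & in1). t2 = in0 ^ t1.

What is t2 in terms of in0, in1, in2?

t1 = ~(in0 & in1)
t2 = in0 ^ t1 = in0 ^ (~(in0 & in1))

in0 ^ (~(in0 & in1))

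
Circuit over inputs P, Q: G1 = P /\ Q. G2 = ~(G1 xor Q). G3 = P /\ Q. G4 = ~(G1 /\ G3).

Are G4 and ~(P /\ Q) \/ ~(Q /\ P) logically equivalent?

Yes

G1 = P /\ Q
G3 = P /\ Q
G4 = ~(G1 /\ G3) = ~((P /\ Q) /\ (P /\ Q))
At P=1, Q=1: circuit gives 0, formula gives 0.
At P=0, Q=0: circuit gives 1, formula gives 1.
Agrees on all 4 inputs.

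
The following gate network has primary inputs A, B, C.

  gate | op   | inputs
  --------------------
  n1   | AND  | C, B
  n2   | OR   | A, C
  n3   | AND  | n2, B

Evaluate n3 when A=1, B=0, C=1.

0

n2 = 1 OR 1 = 1
n3 = 1 AND 0 = 0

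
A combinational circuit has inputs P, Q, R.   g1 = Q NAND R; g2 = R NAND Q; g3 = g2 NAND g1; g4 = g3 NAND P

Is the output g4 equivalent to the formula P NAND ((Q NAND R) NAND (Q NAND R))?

g1 = Q NAND R
g2 = R NAND Q
g3 = g2 NAND g1 = (R NAND Q) NAND (Q NAND R)
g4 = g3 NAND P = ((R NAND Q) NAND (Q NAND R)) NAND P
At P=1, Q=1, R=1: circuit gives 0, formula gives 0.
At P=0, Q=0, R=0: circuit gives 1, formula gives 1.
Agrees on all 8 inputs.

Yes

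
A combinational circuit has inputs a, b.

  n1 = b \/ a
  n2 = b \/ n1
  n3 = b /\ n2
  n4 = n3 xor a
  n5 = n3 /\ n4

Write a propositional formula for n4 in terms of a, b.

n1 = b \/ a
n2 = b \/ n1 = b \/ (b \/ a)
n3 = b /\ n2 = b /\ (b \/ (b \/ a))
n4 = n3 xor a = (b /\ (b \/ (b \/ a))) xor a

(b /\ (b \/ (b \/ a))) xor a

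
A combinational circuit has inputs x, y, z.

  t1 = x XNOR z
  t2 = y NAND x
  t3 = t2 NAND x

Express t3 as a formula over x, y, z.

(y NAND x) NAND x

t2 = y NAND x
t3 = t2 NAND x = (y NAND x) NAND x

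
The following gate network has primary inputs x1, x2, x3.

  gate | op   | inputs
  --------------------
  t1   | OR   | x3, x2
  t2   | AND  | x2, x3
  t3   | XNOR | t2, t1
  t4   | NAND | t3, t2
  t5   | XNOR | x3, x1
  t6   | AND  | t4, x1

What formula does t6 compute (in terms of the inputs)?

t1 = x3 OR x2
t2 = x2 AND x3
t3 = t2 XNOR t1 = (x2 AND x3) XNOR (x3 OR x2)
t4 = t3 NAND t2 = ((x2 AND x3) XNOR (x3 OR x2)) NAND (x2 AND x3)
t6 = t4 AND x1 = (((x2 AND x3) XNOR (x3 OR x2)) NAND (x2 AND x3)) AND x1

(((x2 AND x3) XNOR (x3 OR x2)) NAND (x2 AND x3)) AND x1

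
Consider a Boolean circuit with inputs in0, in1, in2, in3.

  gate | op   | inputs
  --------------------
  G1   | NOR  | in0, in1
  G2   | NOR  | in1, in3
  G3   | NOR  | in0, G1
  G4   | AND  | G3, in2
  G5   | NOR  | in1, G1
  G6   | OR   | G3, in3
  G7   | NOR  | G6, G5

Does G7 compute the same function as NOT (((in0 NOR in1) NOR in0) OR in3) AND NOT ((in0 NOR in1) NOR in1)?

G1 = in0 NOR in1
G3 = in0 NOR G1 = in0 NOR (in0 NOR in1)
G5 = in1 NOR G1 = in1 NOR (in0 NOR in1)
G6 = G3 OR in3 = (in0 NOR (in0 NOR in1)) OR in3
G7 = G6 NOR G5 = ((in0 NOR (in0 NOR in1)) OR in3) NOR (in1 NOR (in0 NOR in1))
At in0=0, in1=0, in2=0, in3=1: circuit gives 0, formula gives 0.
At in0=0, in1=0, in2=0, in3=0: circuit gives 1, formula gives 1.
Agrees on all 16 inputs.

Yes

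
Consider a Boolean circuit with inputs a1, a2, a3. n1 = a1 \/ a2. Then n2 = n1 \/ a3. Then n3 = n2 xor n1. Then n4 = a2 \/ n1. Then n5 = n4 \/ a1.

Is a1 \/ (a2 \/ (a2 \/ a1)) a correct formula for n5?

Yes

n1 = a1 \/ a2
n4 = a2 \/ n1 = a2 \/ (a1 \/ a2)
n5 = n4 \/ a1 = (a2 \/ (a1 \/ a2)) \/ a1
At a1=0, a2=0, a3=0: circuit gives 0, formula gives 0.
At a1=0, a2=1, a3=0: circuit gives 1, formula gives 1.
Agrees on all 8 inputs.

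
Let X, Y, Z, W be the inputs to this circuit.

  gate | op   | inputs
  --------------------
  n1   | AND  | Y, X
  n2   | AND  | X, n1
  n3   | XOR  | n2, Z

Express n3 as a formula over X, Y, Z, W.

n1 = Y AND X
n2 = X AND n1 = X AND (Y AND X)
n3 = n2 XOR Z = (X AND (Y AND X)) XOR Z

(X AND (Y AND X)) XOR Z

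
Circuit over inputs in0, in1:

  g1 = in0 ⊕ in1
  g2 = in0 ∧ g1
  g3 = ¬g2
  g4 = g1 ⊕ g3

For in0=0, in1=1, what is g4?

g1 = 0 ⊕ 1 = 1
g2 = 0 ∧ 1 = 0
g3 = ¬0 = 1
g4 = 1 ⊕ 1 = 0

0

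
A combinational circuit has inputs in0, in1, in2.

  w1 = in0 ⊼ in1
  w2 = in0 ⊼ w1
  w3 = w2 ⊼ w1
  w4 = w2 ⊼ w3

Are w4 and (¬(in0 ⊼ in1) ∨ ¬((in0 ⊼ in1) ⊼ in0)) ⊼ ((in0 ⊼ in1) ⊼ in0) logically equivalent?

w1 = in0 ⊼ in1
w2 = in0 ⊼ w1 = in0 ⊼ (in0 ⊼ in1)
w3 = w2 ⊼ w1 = (in0 ⊼ (in0 ⊼ in1)) ⊼ (in0 ⊼ in1)
w4 = w2 ⊼ w3 = (in0 ⊼ (in0 ⊼ in1)) ⊼ ((in0 ⊼ (in0 ⊼ in1)) ⊼ (in0 ⊼ in1))
At in0=1, in1=1, in2=0: circuit gives 0, formula gives 0.
At in0=0, in1=0, in2=0: circuit gives 1, formula gives 1.
Agrees on all 8 inputs.

Yes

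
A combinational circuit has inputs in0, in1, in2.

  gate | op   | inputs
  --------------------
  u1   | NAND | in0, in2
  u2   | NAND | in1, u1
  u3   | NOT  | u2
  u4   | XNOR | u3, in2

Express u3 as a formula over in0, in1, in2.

u1 = in0 NAND in2
u2 = in1 NAND u1 = in1 NAND (in0 NAND in2)
u3 = NOT u2 = NOT (in1 NAND (in0 NAND in2))

NOT (in1 NAND (in0 NAND in2))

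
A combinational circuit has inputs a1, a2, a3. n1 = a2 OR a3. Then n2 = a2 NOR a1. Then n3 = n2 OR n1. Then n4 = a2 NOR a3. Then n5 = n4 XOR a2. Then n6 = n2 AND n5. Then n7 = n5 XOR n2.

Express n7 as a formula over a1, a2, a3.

n2 = a2 NOR a1
n4 = a2 NOR a3
n5 = n4 XOR a2 = (a2 NOR a3) XOR a2
n7 = n5 XOR n2 = ((a2 NOR a3) XOR a2) XOR (a2 NOR a1)

((a2 NOR a3) XOR a2) XOR (a2 NOR a1)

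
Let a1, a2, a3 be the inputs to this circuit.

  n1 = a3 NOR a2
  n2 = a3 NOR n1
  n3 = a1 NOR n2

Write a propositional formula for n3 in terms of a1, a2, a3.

n1 = a3 NOR a2
n2 = a3 NOR n1 = a3 NOR (a3 NOR a2)
n3 = a1 NOR n2 = a1 NOR (a3 NOR (a3 NOR a2))

a1 NOR (a3 NOR (a3 NOR a2))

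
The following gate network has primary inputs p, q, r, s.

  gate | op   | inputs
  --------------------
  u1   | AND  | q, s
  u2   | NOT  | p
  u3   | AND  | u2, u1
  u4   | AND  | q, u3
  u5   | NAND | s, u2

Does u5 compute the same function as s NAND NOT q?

No

u2 = NOT p
u5 = s NAND u2 = s NAND NOT p
At p=0, q=1, r=0, s=1: circuit gives 0, formula gives 1.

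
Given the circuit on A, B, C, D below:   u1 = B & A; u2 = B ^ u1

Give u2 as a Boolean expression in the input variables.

B ^ (B & A)

u1 = B & A
u2 = B ^ u1 = B ^ (B & A)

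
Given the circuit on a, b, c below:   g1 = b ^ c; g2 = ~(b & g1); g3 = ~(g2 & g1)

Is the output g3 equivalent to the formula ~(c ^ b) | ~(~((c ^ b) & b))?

g1 = b ^ c
g2 = ~(b & g1) = ~(b & (b ^ c))
g3 = ~(g2 & g1) = ~((~(b & (b ^ c))) & (b ^ c))
At a=0, b=0, c=1: circuit gives 0, formula gives 0.
At a=0, b=0, c=0: circuit gives 1, formula gives 1.
Agrees on all 8 inputs.

Yes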